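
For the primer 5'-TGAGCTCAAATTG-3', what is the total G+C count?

5

Base counts: T=4, A=4, C=2, G=3
G+C = 3 + 2 = 5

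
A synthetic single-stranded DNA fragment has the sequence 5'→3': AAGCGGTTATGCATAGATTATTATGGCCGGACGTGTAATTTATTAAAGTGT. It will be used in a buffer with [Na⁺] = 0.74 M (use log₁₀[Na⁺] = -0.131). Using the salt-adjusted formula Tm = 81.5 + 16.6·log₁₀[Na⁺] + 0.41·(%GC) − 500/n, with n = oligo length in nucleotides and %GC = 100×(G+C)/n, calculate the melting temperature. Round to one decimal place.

84.0°C

Length n = 51. Counting bases: C=5, T=18, G=13, A=15
G+C = 18, so %GC = 18/51 × 100 = 35.294%
Salt term: 16.6 × (-0.131) = -2.175
GC term: 0.41 × 35.294 = 14.471; length term: −500/51 = −9.804
Tm = 81.5 + (-2.175) + 14.471 − 9.804 = 83.992 → 84.0°C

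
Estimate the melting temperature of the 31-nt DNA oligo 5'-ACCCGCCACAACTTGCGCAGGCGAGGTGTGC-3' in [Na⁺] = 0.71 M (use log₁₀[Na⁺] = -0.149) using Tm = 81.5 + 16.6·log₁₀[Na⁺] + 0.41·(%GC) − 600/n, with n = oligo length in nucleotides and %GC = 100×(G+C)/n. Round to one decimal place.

Length n = 31. C=11, T=4, A=6, G=10
G+C = 21, so %GC = 21/31 × 100 = 67.742%
Salt term: 16.6 × (-0.149) = -2.473
GC term: 0.41 × 67.742 = 27.774; length term: −600/31 = −19.355
Tm = 81.5 + (-2.473) + 27.774 − 19.355 = 87.446 → 87.4°C

87.4°C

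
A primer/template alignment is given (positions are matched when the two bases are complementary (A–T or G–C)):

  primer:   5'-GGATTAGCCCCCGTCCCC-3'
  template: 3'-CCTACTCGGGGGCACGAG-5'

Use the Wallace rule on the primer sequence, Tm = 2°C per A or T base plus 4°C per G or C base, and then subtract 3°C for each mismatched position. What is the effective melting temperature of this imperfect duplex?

Primer base counts: A=2, T=3, G=4, C=9 → A+T=5, G+C=13
Perfect-match Tm = 2(5) + 4(13) = 10 + 52 = 62°C
Mismatches (positions where the bases are not complementary): 3 (at positions 5, 15, 17)
Effective Tm = 62 − 3×3 = 62 − 9 = 53°C

53°C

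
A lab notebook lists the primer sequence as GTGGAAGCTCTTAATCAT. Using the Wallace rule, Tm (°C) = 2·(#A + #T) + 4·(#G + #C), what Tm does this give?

50°C

Base counts: T=6, G=4, C=3, A=5
A+T = 11, G+C = 7
Tm = 2×11 + 4×7 = 50°C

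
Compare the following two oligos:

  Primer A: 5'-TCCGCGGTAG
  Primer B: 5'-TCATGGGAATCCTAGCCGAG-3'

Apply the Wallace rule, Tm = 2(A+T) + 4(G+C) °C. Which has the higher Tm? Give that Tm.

Primer A: A+T=3, G+C=7 → Tm = 2(3)+4(7) = 34°C
Primer B: A+T=9, G+C=11 → Tm = 2(9)+4(11) = 62°C
34°C vs 62°C → primer B is higher.

Primer B, 62°C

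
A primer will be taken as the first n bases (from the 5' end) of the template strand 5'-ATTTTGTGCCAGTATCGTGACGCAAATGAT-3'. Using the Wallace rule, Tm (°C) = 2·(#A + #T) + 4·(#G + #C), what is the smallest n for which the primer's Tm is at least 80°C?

First 27 bases: ATTTTGTGCCAGTATCGTGACGCAAAT → Tm = 76°C (< 80°C)
First 28 bases: ATTTTGTGCCAGTATCGTGACGCAAATG → Tm = 80°C (≥ 80°C)
Since every base adds ≥2°C, Tm only increases with n, so the threshold is first crossed at n = 28.

n = 28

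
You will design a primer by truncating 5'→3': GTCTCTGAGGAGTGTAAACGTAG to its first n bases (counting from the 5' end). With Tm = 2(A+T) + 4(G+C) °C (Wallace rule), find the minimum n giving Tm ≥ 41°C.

n = 14

First 13 bases: GTCTCTGAGGAGT → Tm = 40°C (< 41°C)
First 14 bases: GTCTCTGAGGAGTG → Tm = 44°C (≥ 41°C)
Since every base adds ≥2°C, Tm only increases with n, so the threshold is first crossed at n = 14.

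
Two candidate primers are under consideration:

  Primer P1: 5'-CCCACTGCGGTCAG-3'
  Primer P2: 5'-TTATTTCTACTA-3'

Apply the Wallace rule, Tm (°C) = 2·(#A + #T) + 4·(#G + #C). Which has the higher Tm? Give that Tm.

Primer P1: A+T=4, G+C=10 → Tm = 2(4)+4(10) = 48°C
Primer P2: A+T=10, G+C=2 → Tm = 2(10)+4(2) = 28°C
48°C vs 28°C → primer P1 is higher.

Primer P1, 48°C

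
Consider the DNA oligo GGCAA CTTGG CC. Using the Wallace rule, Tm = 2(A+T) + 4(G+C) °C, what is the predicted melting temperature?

40°C

G=4, C=4, T=2, A=2
AT pairs contribute 4, GC pairs contribute 8.
Tm = 2(4) + 4(8) = 8 + 32 = 40°C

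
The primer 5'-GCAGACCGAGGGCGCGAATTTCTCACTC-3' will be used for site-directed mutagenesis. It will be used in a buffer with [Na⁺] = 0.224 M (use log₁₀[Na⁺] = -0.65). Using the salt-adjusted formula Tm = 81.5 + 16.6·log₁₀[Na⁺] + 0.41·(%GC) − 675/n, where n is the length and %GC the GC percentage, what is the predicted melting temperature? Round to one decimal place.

Length n = 28. Base counts: C=9, T=5, A=6, G=8
G+C = 17, so %GC = 17/28 × 100 = 60.714%
Salt term: 16.6 × (-0.65) = -10.79
GC term: 0.41 × 60.714 = 24.893; length term: −675/28 = −24.107
Tm = 81.5 + (-10.79) + 24.893 − 24.107 = 71.496 → 71.5°C

71.5°C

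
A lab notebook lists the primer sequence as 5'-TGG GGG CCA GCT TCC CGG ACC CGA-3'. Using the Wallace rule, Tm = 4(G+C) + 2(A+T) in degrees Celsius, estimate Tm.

84°C

Counting bases: T=3, G=9, A=3, C=9
So N_AT = 6 and N_GC = 18.
Tm = 2(6) + 4(18) = 12 + 72 = 84°C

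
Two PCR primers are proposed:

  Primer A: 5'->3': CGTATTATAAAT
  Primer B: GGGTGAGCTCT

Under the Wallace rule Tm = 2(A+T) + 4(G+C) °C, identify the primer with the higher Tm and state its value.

Primer B, 36°C

Primer A: A+T=10, G+C=2 → Tm = 2(10)+4(2) = 28°C
Primer B: A+T=4, G+C=7 → Tm = 2(4)+4(7) = 36°C
28°C vs 36°C → primer B is higher.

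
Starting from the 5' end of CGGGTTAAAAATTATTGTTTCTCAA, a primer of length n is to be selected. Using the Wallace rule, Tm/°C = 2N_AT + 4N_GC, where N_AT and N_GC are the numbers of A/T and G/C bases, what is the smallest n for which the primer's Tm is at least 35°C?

n = 14

First 13 bases: CGGGTTAAAAATT → Tm = 34°C (< 35°C)
First 14 bases: CGGGTTAAAAATTA → Tm = 36°C (≥ 35°C)
Since every base adds ≥2°C, Tm only increases with n, so the threshold is first crossed at n = 14.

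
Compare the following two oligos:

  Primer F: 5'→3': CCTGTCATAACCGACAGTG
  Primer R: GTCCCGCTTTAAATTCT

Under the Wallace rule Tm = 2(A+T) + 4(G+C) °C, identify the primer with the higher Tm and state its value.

Primer F, 58°C

Primer F: A+T=9, G+C=10 → Tm = 2(9)+4(10) = 58°C
Primer R: A+T=10, G+C=7 → Tm = 2(10)+4(7) = 48°C
58°C vs 48°C → primer F is higher.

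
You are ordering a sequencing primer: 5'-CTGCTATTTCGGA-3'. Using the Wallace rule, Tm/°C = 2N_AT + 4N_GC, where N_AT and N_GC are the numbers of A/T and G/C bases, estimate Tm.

Counting bases: G=3, T=5, C=3, A=2
So N_AT = 7 and N_GC = 6.
Tm = 2×7 + 4×6 = 38°C

38°C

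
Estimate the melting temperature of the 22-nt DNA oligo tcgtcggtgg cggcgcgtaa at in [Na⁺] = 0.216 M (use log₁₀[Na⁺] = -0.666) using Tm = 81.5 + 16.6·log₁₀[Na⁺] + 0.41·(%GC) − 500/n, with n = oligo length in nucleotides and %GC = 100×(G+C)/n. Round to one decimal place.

Length n = 22. Base counts: T=5, C=5, G=9, A=3
G+C = 14, so %GC = 14/22 × 100 = 63.636%
Salt term: 16.6 × (-0.666) = -11.056
GC term: 0.41 × 63.636 = 26.091; length term: −500/22 = −22.727
Tm = 81.5 + (-11.056) + 26.091 − 22.727 = 73.808 → 73.8°C

73.8°C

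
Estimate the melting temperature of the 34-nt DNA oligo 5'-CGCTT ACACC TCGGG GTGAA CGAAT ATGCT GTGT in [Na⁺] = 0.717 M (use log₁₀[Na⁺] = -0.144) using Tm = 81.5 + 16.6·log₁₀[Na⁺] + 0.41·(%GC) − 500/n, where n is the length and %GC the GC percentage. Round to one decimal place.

86.1°C

Length n = 34. G=10, C=8, A=7, T=9
G+C = 18, so %GC = 18/34 × 100 = 52.941%
Salt term: 16.6 × (-0.144) = -2.39
GC term: 0.41 × 52.941 = 21.706; length term: −500/34 = −14.706
Tm = 81.5 + (-2.39) + 21.706 − 14.706 = 86.11 → 86.1°C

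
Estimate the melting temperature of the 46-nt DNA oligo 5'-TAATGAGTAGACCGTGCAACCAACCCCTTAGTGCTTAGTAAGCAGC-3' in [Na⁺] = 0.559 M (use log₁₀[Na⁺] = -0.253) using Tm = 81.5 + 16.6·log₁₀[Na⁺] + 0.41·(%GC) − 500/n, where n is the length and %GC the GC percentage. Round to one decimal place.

Length n = 46. Counting bases: T=10, G=10, A=14, C=12
G+C = 22, so %GC = 22/46 × 100 = 47.826%
Salt term: 16.6 × (-0.253) = -4.2
GC term: 0.41 × 47.826 = 19.609; length term: −500/46 = −10.87
Tm = 81.5 + (-4.2) + 19.609 − 10.87 = 86.039 → 86.0°C

86.0°C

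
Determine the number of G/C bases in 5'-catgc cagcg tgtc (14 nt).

Base counts: A=2, C=5, G=4, T=3
Total G or C: 4 + 5 = 9

9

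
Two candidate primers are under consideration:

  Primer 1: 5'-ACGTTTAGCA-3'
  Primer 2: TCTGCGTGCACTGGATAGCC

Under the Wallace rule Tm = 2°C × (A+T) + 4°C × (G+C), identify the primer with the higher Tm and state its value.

Primer 1: A+T=6, G+C=4 → Tm = 2(6)+4(4) = 28°C
Primer 2: A+T=8, G+C=12 → Tm = 2(8)+4(12) = 64°C
28°C vs 64°C → primer 2 is higher.

Primer 2, 64°C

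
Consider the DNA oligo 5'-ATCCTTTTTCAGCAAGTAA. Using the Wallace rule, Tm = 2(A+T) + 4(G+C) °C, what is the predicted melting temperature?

50°C

Counting bases: G=2, T=7, A=6, C=4
A+T = 13, G+C = 6
Tm = 2(13) + 4(6) = 26 + 24 = 50°C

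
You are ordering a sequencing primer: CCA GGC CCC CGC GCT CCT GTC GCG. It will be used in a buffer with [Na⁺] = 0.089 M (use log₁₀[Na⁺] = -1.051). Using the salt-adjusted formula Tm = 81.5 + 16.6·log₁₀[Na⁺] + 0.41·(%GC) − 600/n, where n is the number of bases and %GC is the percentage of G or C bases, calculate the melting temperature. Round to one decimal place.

73.2°C

Length n = 24. Base counts: T=3, C=13, A=1, G=7
G+C = 20, so %GC = 20/24 × 100 = 83.333%
Salt term: 16.6 × (-1.051) = -17.447
GC term: 0.41 × 83.333 = 34.167; length term: −600/24 = −25
Tm = 81.5 + (-17.447) + 34.167 − 25 = 73.22 → 73.2°C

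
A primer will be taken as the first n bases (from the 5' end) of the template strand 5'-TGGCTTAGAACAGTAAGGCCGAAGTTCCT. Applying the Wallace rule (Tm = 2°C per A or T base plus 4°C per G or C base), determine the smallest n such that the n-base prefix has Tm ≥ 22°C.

n = 8

First 7 bases: TGGCTTA → Tm = 20°C (< 22°C)
First 8 bases: TGGCTTAG → Tm = 24°C (≥ 22°C)
Since every base adds ≥2°C, Tm only increases with n, so the threshold is first crossed at n = 8.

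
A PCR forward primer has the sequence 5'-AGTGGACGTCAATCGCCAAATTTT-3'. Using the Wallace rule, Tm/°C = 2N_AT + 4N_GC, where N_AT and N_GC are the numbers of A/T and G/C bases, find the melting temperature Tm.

68°C

Counting bases: A=7, G=5, C=5, T=7
AT pairs contribute 14, GC pairs contribute 10.
Tm = 4·10 + 2·14 = 40 + 28 = 68°C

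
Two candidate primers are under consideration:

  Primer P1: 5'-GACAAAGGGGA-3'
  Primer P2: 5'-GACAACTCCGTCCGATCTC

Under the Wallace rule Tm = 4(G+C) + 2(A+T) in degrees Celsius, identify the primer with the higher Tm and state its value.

Primer P1: A+T=5, G+C=6 → Tm = 2(5)+4(6) = 34°C
Primer P2: A+T=8, G+C=11 → Tm = 2(8)+4(11) = 60°C
34°C vs 60°C → primer P2 is higher.

Primer P2, 60°C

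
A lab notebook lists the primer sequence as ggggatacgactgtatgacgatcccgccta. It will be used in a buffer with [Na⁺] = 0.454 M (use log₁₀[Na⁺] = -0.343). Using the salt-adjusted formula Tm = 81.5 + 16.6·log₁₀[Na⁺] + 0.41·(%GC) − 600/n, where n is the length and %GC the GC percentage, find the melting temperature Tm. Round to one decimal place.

79.0°C

Length n = 30. Base counts: T=6, A=7, G=9, C=8
G+C = 17, so %GC = 17/30 × 100 = 56.667%
Salt term: 16.6 × (-0.343) = -5.694
GC term: 0.41 × 56.667 = 23.233; length term: −600/30 = −20
Tm = 81.5 + (-5.694) + 23.233 − 20 = 79.039 → 79.0°C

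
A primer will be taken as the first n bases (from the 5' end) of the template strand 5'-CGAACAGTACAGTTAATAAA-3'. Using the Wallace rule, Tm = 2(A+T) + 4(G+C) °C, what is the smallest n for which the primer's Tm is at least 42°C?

First 14 bases: CGAACAGTACAGTT → Tm = 40°C (< 42°C)
First 15 bases: CGAACAGTACAGTTA → Tm = 42°C (≥ 42°C)
Since every base adds ≥2°C, Tm only increases with n, so the threshold is first crossed at n = 15.

n = 15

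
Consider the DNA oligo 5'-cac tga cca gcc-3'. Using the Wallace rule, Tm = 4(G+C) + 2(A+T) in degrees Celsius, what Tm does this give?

40°C

Scanning the sequence gives C=6, T=1, A=3, G=2.
So N_AT = 4 and N_GC = 8.
Tm = 2×4 + 4×8 = 40°C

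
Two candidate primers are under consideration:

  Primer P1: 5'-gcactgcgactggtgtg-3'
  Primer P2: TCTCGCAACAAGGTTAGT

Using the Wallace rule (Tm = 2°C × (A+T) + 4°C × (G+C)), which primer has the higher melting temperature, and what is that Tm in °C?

Primer P1, 56°C

Primer P1: A+T=6, G+C=11 → Tm = 2(6)+4(11) = 56°C
Primer P2: A+T=10, G+C=8 → Tm = 2(10)+4(8) = 52°C
56°C vs 52°C → primer P1 is higher.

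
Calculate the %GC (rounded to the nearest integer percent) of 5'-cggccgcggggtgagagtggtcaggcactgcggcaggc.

76%

G=19, A=5, C=10, T=4
G+C = 19 + 10 = 29 out of 38 bases
%GC = 29/38 × 100 = 76.32% ≈ 76%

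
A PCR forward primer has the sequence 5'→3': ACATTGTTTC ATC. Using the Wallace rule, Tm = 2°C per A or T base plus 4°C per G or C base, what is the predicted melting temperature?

34°C

Counting bases: G=1, T=6, C=3, A=3
So N_AT = 9 and N_GC = 4.
Tm = 2(9) + 4(4) = 18 + 16 = 34°C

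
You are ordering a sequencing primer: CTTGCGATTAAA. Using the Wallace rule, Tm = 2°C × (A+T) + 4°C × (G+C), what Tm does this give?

Counting bases: C=2, G=2, T=4, A=4
So N_AT = 8 and N_GC = 4.
Tm = 2(8) + 4(4) = 16 + 16 = 32°C

32°C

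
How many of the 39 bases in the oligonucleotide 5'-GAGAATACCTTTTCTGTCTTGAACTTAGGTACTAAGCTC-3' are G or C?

Scanning the sequence gives G=7, A=10, T=14, C=8.
G+C = 7 + 8 = 15

15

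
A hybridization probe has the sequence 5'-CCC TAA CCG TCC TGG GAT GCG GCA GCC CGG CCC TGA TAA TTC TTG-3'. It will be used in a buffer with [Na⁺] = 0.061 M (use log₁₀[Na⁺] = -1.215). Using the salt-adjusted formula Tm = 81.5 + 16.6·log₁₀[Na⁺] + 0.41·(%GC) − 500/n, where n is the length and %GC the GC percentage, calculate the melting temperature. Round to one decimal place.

75.7°C

Length n = 45. Counting bases: C=16, T=10, A=7, G=12
G+C = 28, so %GC = 28/45 × 100 = 62.222%
Salt term: 16.6 × (-1.215) = -20.169
GC term: 0.41 × 62.222 = 25.511; length term: −500/45 = −11.111
Tm = 81.5 + (-20.169) + 25.511 − 11.111 = 75.731 → 75.7°C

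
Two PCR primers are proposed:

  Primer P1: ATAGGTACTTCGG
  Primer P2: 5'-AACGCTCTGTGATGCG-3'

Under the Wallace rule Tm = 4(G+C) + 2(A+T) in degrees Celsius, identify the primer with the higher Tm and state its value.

Primer P2, 50°C

Primer P1: A+T=7, G+C=6 → Tm = 2(7)+4(6) = 38°C
Primer P2: A+T=7, G+C=9 → Tm = 2(7)+4(9) = 50°C
38°C vs 50°C → primer P2 is higher.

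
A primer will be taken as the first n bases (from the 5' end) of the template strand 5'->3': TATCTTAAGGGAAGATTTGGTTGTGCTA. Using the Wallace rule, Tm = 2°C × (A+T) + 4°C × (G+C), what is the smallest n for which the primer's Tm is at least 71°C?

n = 26

First 25 bases: TATCTTAAGGGAAGATTTGGTTGTG → Tm = 68°C (< 71°C)
First 26 bases: TATCTTAAGGGAAGATTTGGTTGTGC → Tm = 72°C (≥ 71°C)
Since every base adds ≥2°C, Tm only increases with n, so the threshold is first crossed at n = 26.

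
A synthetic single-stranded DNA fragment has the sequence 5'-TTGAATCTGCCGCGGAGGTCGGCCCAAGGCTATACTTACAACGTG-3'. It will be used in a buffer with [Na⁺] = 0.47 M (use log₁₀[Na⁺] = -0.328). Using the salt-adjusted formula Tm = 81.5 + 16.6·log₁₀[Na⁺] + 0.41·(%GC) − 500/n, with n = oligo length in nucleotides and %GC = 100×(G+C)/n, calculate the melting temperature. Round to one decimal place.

Length n = 45. Scanning the sequence gives C=12, A=10, T=10, G=13.
G+C = 25, so %GC = 25/45 × 100 = 55.556%
Salt term: 16.6 × (-0.328) = -5.445
GC term: 0.41 × 55.556 = 22.778; length term: −500/45 = −11.111
Tm = 81.5 + (-5.445) + 22.778 − 11.111 = 87.722 → 87.7°C

87.7°C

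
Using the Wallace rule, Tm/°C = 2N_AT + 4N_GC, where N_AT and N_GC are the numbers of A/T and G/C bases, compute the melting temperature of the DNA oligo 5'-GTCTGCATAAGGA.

38°C

Counting bases: C=2, T=3, A=4, G=4
AT pairs contribute 7, GC pairs contribute 6.
Tm = 2(7) + 4(6) = 14 + 24 = 38°C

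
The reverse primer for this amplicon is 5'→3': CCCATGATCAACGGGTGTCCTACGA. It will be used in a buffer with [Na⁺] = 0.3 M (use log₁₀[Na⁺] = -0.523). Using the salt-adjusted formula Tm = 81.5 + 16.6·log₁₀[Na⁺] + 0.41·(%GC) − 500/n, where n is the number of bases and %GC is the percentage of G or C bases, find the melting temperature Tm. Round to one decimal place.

Length n = 25. Base counts: G=6, T=5, A=6, C=8
G+C = 14, so %GC = 14/25 × 100 = 56%
Salt term: 16.6 × (-0.523) = -8.682
GC term: 0.41 × 56 = 22.96; length term: −500/25 = −20
Tm = 81.5 + (-8.682) + 22.96 − 20 = 75.778 → 75.8°C

75.8°C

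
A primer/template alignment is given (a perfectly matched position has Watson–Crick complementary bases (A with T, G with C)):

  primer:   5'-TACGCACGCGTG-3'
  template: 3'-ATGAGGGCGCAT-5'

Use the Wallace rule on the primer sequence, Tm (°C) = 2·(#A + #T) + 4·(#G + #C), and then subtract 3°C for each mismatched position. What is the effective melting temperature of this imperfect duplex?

31°C

Primer base counts: A=2, T=2, G=4, C=4 → A+T=4, G+C=8
Perfect-match Tm = 2(4) + 4(8) = 8 + 32 = 40°C
Mismatches (positions where the bases are not complementary): 3 (at positions 4, 6, 12)
Effective Tm = 40 − 3×3 = 40 − 9 = 31°C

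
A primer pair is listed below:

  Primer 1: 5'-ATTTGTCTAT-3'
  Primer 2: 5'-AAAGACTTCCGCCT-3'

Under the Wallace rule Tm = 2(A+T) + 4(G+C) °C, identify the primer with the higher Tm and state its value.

Primer 1: A+T=8, G+C=2 → Tm = 2(8)+4(2) = 24°C
Primer 2: A+T=7, G+C=7 → Tm = 2(7)+4(7) = 42°C
24°C vs 42°C → primer 2 is higher.

Primer 2, 42°C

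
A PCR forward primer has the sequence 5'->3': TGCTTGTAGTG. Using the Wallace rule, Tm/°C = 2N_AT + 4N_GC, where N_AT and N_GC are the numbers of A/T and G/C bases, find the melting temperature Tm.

32°C

Base counts: A=1, G=4, C=1, T=5
So N_AT = 6 and N_GC = 5.
Tm = 4·5 + 2·6 = 20 + 12 = 32°C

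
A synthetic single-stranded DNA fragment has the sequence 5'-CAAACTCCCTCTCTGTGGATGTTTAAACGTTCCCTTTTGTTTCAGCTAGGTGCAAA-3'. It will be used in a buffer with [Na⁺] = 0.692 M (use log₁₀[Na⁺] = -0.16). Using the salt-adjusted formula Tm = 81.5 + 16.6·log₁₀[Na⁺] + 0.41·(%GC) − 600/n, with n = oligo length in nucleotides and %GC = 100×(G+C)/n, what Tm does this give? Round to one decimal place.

Length n = 56. Counting bases: A=12, C=14, T=20, G=10
G+C = 24, so %GC = 24/56 × 100 = 42.857%
Salt term: 16.6 × (-0.16) = -2.656
GC term: 0.41 × 42.857 = 17.571; length term: −600/56 = −10.714
Tm = 81.5 + (-2.656) + 17.571 − 10.714 = 85.701 → 85.7°C

85.7°C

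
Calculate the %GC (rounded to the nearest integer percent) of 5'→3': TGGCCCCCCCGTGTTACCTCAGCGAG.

Scanning the sequence gives G=7, A=3, C=11, T=5.
G+C = 7 + 11 = 18 out of 26 bases
%GC = 18/26 × 100 = 69.23% ≈ 69%

69%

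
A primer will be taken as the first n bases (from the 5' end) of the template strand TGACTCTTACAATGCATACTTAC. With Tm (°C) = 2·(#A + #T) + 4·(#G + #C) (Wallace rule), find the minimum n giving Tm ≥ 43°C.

n = 16

First 15 bases: TGACTCTTACAATGC → Tm = 42°C (< 43°C)
First 16 bases: TGACTCTTACAATGCA → Tm = 44°C (≥ 43°C)
Since every base adds ≥2°C, Tm only increases with n, so the threshold is first crossed at n = 16.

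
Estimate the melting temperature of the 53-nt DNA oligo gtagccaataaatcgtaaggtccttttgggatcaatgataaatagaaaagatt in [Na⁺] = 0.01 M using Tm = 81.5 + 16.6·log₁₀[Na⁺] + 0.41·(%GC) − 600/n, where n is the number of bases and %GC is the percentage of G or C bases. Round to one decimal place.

50.1°C

Length n = 53. Scanning the sequence gives C=6, A=21, G=11, T=15.
G+C = 17, so %GC = 17/53 × 100 = 32.075%
Salt term: 16.6 × (-2) = -33.2
GC term: 0.41 × 32.075 = 13.151; length term: −600/53 = −11.321
Tm = 81.5 + (-33.2) + 13.151 − 11.321 = 50.13 → 50.1°C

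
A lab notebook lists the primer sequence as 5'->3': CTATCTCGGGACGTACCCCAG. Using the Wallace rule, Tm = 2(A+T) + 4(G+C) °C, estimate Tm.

Base counts: C=8, T=4, A=4, G=5
AT pairs contribute 8, GC pairs contribute 13.
Tm = 2(8) + 4(13) = 16 + 52 = 68°C

68°C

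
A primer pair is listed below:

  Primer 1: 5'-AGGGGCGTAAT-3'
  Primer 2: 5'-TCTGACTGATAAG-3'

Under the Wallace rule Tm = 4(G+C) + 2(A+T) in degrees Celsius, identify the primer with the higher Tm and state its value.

Primer 1: A+T=5, G+C=6 → Tm = 2(5)+4(6) = 34°C
Primer 2: A+T=8, G+C=5 → Tm = 2(8)+4(5) = 36°C
34°C vs 36°C → primer 2 is higher.

Primer 2, 36°C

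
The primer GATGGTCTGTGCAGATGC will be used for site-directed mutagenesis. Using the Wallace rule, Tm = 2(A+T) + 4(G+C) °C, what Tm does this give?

Base counts: A=3, T=5, C=3, G=7
A+T = 8, G+C = 10
Tm = 2(8) + 4(10) = 16 + 40 = 56°C

56°C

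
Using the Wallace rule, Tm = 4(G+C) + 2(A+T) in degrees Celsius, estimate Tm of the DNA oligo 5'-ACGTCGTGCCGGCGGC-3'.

Counting bases: A=1, G=7, C=6, T=2
So N_AT = 3 and N_GC = 13.
Tm = 2(3) + 4(13) = 6 + 52 = 58°C

58°C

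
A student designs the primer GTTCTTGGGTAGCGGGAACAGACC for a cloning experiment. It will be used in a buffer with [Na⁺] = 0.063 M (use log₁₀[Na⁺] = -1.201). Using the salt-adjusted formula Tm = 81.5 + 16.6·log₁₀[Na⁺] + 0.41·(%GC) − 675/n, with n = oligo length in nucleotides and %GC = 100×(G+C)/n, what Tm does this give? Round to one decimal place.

57.4°C

Length n = 24. Counting bases: A=5, C=5, T=5, G=9
G+C = 14, so %GC = 14/24 × 100 = 58.333%
Salt term: 16.6 × (-1.201) = -19.937
GC term: 0.41 × 58.333 = 23.917; length term: −675/24 = −28.125
Tm = 81.5 + (-19.937) + 23.917 − 28.125 = 57.355 → 57.4°C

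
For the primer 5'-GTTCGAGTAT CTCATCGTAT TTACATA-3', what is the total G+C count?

9

Base counts: T=11, G=4, C=5, A=7
Total G or C: 4 + 5 = 9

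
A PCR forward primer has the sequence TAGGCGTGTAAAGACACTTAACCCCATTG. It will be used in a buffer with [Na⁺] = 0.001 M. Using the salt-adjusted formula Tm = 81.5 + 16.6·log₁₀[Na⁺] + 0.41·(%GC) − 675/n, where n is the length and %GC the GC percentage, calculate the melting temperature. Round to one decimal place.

26.8°C

Length n = 29. Scanning the sequence gives G=6, C=7, A=9, T=7.
G+C = 13, so %GC = 13/29 × 100 = 44.828%
Salt term: 16.6 × (-3) = -49.8
GC term: 0.41 × 44.828 = 18.379; length term: −675/29 = −23.276
Tm = 81.5 + (-49.8) + 18.379 − 23.276 = 26.803 → 26.8°C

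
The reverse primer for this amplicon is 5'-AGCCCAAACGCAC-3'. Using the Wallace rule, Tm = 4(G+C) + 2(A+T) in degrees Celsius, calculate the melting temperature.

42°C

Counting bases: C=6, T=0, A=5, G=2
AT pairs contribute 5, GC pairs contribute 8.
Tm = 2×5 + 4×8 = 42°C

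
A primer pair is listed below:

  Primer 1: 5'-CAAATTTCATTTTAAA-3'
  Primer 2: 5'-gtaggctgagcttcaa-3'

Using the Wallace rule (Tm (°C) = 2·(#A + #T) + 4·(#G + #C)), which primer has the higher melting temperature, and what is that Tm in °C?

Primer 1: A+T=14, G+C=2 → Tm = 2(14)+4(2) = 36°C
Primer 2: A+T=8, G+C=8 → Tm = 2(8)+4(8) = 48°C
36°C vs 48°C → primer 2 is higher.

Primer 2, 48°C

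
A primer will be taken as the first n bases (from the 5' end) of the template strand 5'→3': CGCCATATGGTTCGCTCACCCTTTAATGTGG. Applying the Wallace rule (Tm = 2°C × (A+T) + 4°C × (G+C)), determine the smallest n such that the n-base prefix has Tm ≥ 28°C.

n = 9

First 8 bases: CGCCATAT → Tm = 24°C (< 28°C)
First 9 bases: CGCCATATG → Tm = 28°C (≥ 28°C)
Since every base adds ≥2°C, Tm only increases with n, so the threshold is first crossed at n = 9.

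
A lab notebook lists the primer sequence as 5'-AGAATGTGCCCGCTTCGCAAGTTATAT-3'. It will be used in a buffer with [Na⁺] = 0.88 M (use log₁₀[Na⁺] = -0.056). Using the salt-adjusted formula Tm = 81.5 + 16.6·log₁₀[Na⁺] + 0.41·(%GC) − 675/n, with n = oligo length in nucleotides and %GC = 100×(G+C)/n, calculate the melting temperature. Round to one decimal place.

73.8°C

Length n = 27. Base counts: A=7, T=8, C=6, G=6
G+C = 12, so %GC = 12/27 × 100 = 44.444%
Salt term: 16.6 × (-0.056) = -0.93
GC term: 0.41 × 44.444 = 18.222; length term: −675/27 = −25
Tm = 81.5 + (-0.93) + 18.222 − 25 = 73.792 → 73.8°C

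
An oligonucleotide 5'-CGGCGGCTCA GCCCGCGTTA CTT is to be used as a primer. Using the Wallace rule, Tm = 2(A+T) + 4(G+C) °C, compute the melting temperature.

Counting bases: G=7, T=5, C=9, A=2
So N_AT = 7 and N_GC = 16.
Tm = 2(7) + 4(16) = 14 + 64 = 78°C

78°C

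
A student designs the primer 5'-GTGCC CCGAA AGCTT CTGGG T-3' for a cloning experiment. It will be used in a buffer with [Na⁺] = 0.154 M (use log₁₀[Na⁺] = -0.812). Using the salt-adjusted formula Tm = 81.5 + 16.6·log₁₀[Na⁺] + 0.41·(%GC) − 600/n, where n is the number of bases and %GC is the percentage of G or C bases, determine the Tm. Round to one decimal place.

64.8°C

Length n = 21. A=3, C=6, T=5, G=7
G+C = 13, so %GC = 13/21 × 100 = 61.905%
Salt term: 16.6 × (-0.812) = -13.479
GC term: 0.41 × 61.905 = 25.381; length term: −600/21 = −28.571
Tm = 81.5 + (-13.479) + 25.381 − 28.571 = 64.831 → 64.8°C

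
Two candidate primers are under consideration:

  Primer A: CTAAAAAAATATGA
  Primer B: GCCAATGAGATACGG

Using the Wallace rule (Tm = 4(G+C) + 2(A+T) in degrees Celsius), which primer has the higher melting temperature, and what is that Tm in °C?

Primer A: A+T=12, G+C=2 → Tm = 2(12)+4(2) = 32°C
Primer B: A+T=7, G+C=8 → Tm = 2(7)+4(8) = 46°C
32°C vs 46°C → primer B is higher.

Primer B, 46°C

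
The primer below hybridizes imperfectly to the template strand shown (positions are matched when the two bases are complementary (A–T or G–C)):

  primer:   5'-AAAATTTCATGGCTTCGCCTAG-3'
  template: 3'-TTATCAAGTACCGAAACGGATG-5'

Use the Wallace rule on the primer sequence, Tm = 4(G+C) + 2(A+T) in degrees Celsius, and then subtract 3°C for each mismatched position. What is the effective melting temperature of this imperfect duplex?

50°C

Primer base counts: A=6, T=7, G=4, C=5 → A+T=13, G+C=9
Perfect-match Tm = 2(13) + 4(9) = 26 + 36 = 62°C
Mismatches (positions where the bases are not complementary): 4 (at positions 3, 5, 16, 22)
Effective Tm = 62 − 4×3 = 62 − 12 = 50°C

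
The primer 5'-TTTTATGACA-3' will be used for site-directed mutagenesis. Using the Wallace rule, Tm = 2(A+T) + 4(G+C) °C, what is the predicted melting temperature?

Base counts: C=1, T=5, A=3, G=1
A+T = 8, G+C = 2
Tm = 2(8) + 4(2) = 16 + 8 = 24°C

24°C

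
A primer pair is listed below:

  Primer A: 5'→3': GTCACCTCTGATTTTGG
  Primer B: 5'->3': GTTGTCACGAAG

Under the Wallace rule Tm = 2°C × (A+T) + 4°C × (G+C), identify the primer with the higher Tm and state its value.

Primer A, 50°C

Primer A: A+T=9, G+C=8 → Tm = 2(9)+4(8) = 50°C
Primer B: A+T=6, G+C=6 → Tm = 2(6)+4(6) = 36°C
50°C vs 36°C → primer A is higher.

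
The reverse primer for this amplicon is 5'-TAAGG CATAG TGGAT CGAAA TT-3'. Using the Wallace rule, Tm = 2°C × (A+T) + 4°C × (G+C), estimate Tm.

60°C

Counting bases: A=8, C=2, T=6, G=6
AT pairs contribute 14, GC pairs contribute 8.
Tm = 2(14) + 4(8) = 28 + 32 = 60°C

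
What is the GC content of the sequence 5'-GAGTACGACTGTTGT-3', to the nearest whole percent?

47%

Base counts: A=3, C=2, T=5, G=5
G+C = 5 + 2 = 7 out of 15 bases
%GC = 7/15 × 100 = 46.67% ≈ 47%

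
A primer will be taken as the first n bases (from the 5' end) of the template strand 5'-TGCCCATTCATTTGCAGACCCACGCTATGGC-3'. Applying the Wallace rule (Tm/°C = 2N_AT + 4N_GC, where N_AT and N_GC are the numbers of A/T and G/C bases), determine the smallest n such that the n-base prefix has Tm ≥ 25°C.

First 8 bases: TGCCCATT → Tm = 24°C (< 25°C)
First 9 bases: TGCCCATTC → Tm = 28°C (≥ 25°C)
Each additional base adds 2°C (A/T) or 4°C (G/C), so Tm is non-decreasing in n; n = 9 is the first length to reach 25°C.

n = 9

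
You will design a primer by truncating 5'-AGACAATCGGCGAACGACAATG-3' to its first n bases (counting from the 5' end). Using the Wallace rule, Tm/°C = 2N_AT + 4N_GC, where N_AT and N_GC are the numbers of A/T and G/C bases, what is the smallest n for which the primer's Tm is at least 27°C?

First 9 bases: AGACAATCG → Tm = 26°C (< 27°C)
First 10 bases: AGACAATCGG → Tm = 30°C (≥ 27°C)
Since every base adds ≥2°C, Tm only increases with n, so the threshold is first crossed at n = 10.

n = 10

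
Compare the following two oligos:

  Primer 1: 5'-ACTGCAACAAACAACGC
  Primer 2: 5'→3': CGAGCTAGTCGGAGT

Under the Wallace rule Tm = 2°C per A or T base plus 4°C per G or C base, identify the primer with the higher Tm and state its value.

Primer 1: A+T=9, G+C=8 → Tm = 2(9)+4(8) = 50°C
Primer 2: A+T=6, G+C=9 → Tm = 2(6)+4(9) = 48°C
50°C vs 48°C → primer 1 is higher.

Primer 1, 50°C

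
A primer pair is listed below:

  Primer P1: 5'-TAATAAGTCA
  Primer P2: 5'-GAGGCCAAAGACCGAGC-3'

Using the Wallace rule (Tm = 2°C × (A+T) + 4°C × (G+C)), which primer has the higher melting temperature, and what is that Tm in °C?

Primer P1: A+T=8, G+C=2 → Tm = 2(8)+4(2) = 24°C
Primer P2: A+T=6, G+C=11 → Tm = 2(6)+4(11) = 56°C
24°C vs 56°C → primer P2 is higher.

Primer P2, 56°C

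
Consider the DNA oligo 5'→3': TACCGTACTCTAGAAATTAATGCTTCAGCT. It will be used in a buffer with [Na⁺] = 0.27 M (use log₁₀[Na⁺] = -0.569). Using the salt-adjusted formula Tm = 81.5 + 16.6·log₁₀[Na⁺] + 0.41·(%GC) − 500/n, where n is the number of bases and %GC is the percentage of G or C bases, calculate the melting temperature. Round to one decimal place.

Length n = 30. Counting bases: T=10, C=7, G=4, A=9
G+C = 11, so %GC = 11/30 × 100 = 36.667%
Salt term: 16.6 × (-0.569) = -9.445
GC term: 0.41 × 36.667 = 15.033; length term: −500/30 = −16.667
Tm = 81.5 + (-9.445) + 15.033 − 16.667 = 70.421 → 70.4°C

70.4°C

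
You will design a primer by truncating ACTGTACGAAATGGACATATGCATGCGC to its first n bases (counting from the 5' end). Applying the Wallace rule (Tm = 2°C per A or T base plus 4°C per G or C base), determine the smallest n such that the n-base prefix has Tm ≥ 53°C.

First 19 bases: ACTGTACGAAATGGACATA → Tm = 52°C (< 53°C)
First 20 bases: ACTGTACGAAATGGACATAT → Tm = 54°C (≥ 53°C)
Each additional base adds 2°C (A/T) or 4°C (G/C), so Tm is non-decreasing in n; n = 20 is the first length to reach 53°C.

n = 20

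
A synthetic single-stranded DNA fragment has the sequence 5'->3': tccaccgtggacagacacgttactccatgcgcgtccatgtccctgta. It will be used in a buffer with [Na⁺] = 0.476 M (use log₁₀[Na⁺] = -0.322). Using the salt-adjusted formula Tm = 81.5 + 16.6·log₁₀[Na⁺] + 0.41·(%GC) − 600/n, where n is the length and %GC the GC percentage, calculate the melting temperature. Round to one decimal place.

86.9°C

Length n = 47. C=17, T=11, A=9, G=10
G+C = 27, so %GC = 27/47 × 100 = 57.447%
Salt term: 16.6 × (-0.322) = -5.345
GC term: 0.41 × 57.447 = 23.553; length term: −600/47 = −12.766
Tm = 81.5 + (-5.345) + 23.553 − 12.766 = 86.942 → 86.9°C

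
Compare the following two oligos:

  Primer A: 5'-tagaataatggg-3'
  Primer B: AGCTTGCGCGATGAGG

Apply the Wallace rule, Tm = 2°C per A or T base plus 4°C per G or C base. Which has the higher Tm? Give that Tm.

Primer A: A+T=8, G+C=4 → Tm = 2(8)+4(4) = 32°C
Primer B: A+T=6, G+C=10 → Tm = 2(6)+4(10) = 52°C
32°C vs 52°C → primer B is higher.

Primer B, 52°C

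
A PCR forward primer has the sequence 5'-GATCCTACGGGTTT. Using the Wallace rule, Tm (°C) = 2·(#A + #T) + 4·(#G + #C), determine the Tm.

Scanning the sequence gives G=4, C=3, T=5, A=2.
A+T = 7, G+C = 7
Tm = 2(7) + 4(7) = 14 + 28 = 42°C

42°C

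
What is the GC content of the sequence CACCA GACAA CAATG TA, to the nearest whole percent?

Scanning the sequence gives C=5, A=8, G=2, T=2.
G+C = 2 + 5 = 7 out of 17 bases
%GC = 7/17 × 100 = 41.18% ≈ 41%

41%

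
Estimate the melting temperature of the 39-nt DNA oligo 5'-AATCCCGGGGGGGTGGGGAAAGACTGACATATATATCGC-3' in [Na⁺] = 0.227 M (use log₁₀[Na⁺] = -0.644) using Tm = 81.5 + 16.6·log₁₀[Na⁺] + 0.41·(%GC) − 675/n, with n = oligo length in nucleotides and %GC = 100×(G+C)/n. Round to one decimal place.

75.6°C

Length n = 39. Scanning the sequence gives T=7, A=11, C=7, G=14.
G+C = 21, so %GC = 21/39 × 100 = 53.846%
Salt term: 16.6 × (-0.644) = -10.69
GC term: 0.41 × 53.846 = 22.077; length term: −675/39 = −17.308
Tm = 81.5 + (-10.69) + 22.077 − 17.308 = 75.579 → 75.6°C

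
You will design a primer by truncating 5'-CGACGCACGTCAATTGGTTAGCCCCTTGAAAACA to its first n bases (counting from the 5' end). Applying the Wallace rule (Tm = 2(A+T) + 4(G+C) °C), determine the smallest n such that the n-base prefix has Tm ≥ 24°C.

n = 7

First 6 bases: CGACGC → Tm = 22°C (< 24°C)
First 7 bases: CGACGCA → Tm = 24°C (≥ 24°C)
Since every base adds ≥2°C, Tm only increases with n, so the threshold is first crossed at n = 7.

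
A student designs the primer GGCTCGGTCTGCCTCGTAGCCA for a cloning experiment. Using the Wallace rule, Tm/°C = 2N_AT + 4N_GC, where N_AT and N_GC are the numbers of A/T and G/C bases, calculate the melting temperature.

74°C

C=8, G=7, T=5, A=2
A+T = 7, G+C = 15
Tm = 2×7 + 4×15 = 74°C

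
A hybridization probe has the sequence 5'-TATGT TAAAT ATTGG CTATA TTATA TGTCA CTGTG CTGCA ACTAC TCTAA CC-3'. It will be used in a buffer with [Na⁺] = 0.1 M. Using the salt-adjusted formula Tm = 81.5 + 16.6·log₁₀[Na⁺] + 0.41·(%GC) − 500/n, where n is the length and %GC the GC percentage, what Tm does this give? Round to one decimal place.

68.7°C

Length n = 52. Base counts: C=10, T=20, G=7, A=15
G+C = 17, so %GC = 17/52 × 100 = 32.692%
Salt term: 16.6 × (-1) = -16.6
GC term: 0.41 × 32.692 = 13.404; length term: −500/52 = −9.615
Tm = 81.5 + (-16.6) + 13.404 − 9.615 = 68.689 → 68.7°C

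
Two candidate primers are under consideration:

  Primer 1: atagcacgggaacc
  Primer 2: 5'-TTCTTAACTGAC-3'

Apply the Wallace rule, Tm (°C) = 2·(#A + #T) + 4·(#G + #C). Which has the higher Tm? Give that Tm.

Primer 1, 44°C

Primer 1: A+T=6, G+C=8 → Tm = 2(6)+4(8) = 44°C
Primer 2: A+T=8, G+C=4 → Tm = 2(8)+4(4) = 32°C
44°C vs 32°C → primer 1 is higher.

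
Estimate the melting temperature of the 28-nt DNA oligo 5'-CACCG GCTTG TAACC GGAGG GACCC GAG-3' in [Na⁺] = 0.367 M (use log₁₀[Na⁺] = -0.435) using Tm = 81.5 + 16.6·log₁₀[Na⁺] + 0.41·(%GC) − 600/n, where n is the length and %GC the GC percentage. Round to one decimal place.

Length n = 28. Scanning the sequence gives C=9, T=3, A=6, G=10.
G+C = 19, so %GC = 19/28 × 100 = 67.857%
Salt term: 16.6 × (-0.435) = -7.221
GC term: 0.41 × 67.857 = 27.821; length term: −600/28 = −21.429
Tm = 81.5 + (-7.221) + 27.821 − 21.429 = 80.671 → 80.7°C

80.7°C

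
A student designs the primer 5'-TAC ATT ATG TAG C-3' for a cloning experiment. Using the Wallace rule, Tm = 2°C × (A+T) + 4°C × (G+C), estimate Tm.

34°C

Counting bases: A=4, C=2, T=5, G=2
AT pairs contribute 9, GC pairs contribute 4.
Tm = 4·4 + 2·9 = 16 + 18 = 34°C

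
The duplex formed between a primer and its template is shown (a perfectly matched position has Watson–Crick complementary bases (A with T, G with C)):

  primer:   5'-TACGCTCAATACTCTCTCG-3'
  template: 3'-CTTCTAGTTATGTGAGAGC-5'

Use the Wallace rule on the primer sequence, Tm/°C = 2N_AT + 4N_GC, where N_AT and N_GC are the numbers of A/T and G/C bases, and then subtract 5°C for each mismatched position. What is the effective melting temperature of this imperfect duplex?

36°C

Primer base counts: A=4, T=6, G=2, C=7 → A+T=10, G+C=9
Perfect-match Tm = 2(10) + 4(9) = 20 + 36 = 56°C
Mismatches (positions where the bases are not complementary): 4 (at positions 1, 3, 5, 13)
Effective Tm = 56 − 4×5 = 56 − 20 = 36°C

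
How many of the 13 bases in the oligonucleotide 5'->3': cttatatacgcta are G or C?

Counting bases: A=4, G=1, T=5, C=3
G+C = 1 + 3 = 4

4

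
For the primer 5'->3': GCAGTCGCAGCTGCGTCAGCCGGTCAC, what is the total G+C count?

Base counts: C=10, G=9, A=4, T=4
Total G or C: 9 + 10 = 19

19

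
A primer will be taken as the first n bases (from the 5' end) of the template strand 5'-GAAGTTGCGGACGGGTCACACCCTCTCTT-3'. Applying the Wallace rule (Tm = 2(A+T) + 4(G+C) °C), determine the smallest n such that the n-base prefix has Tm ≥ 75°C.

First 22 bases: GAAGTTGCGGACGGGTCACACC → Tm = 72°C (< 75°C)
First 23 bases: GAAGTTGCGGACGGGTCACACCC → Tm = 76°C (≥ 75°C)
Each additional base adds 2°C (A/T) or 4°C (G/C), so Tm is non-decreasing in n; n = 23 is the first length to reach 75°C.

n = 23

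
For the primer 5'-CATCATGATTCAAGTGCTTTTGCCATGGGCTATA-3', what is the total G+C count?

Base counts: A=8, G=7, C=7, T=12
Total G or C: 7 + 7 = 14

14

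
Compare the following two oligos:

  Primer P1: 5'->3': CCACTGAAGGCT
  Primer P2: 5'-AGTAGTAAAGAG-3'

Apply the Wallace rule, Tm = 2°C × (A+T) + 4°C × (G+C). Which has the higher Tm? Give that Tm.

Primer P1, 38°C

Primer P1: A+T=5, G+C=7 → Tm = 2(5)+4(7) = 38°C
Primer P2: A+T=8, G+C=4 → Tm = 2(8)+4(4) = 32°C
38°C vs 32°C → primer P1 is higher.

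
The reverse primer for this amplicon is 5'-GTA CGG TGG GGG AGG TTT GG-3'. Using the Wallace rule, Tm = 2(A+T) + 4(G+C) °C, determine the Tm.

66°C

Counting bases: A=2, G=12, C=1, T=5
So N_AT = 7 and N_GC = 13.
Tm = 4·13 + 2·7 = 52 + 14 = 66°C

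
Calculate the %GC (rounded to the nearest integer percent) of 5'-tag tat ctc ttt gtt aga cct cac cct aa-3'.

Counting bases: C=8, G=3, A=7, T=11
G+C = 3 + 8 = 11 out of 29 bases
%GC = 11/29 × 100 = 37.93% ≈ 38%

38%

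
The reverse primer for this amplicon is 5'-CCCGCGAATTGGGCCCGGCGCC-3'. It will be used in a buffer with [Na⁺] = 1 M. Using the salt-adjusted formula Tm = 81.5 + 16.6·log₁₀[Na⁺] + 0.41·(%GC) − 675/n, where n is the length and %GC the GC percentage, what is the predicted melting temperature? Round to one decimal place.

84.4°C

Length n = 22. Base counts: G=8, A=2, C=10, T=2
G+C = 18, so %GC = 18/22 × 100 = 81.818%
Salt term: 16.6 × (0) = 0
GC term: 0.41 × 81.818 = 33.545; length term: −675/22 = −30.682
Tm = 81.5 + (0) + 33.545 − 30.682 = 84.363 → 84.4°C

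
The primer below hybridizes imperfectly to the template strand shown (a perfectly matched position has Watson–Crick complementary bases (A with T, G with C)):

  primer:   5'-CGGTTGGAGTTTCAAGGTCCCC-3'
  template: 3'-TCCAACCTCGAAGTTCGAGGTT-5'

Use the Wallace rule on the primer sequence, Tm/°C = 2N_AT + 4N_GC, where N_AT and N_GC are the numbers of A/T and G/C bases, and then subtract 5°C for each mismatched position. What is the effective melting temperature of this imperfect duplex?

Primer base counts: A=3, T=6, G=7, C=6 → A+T=9, G+C=13
Perfect-match Tm = 2(9) + 4(13) = 18 + 52 = 70°C
Mismatches (positions where the bases are not complementary): 5 (at positions 1, 10, 17, 21, 22)
Effective Tm = 70 − 5×5 = 70 − 25 = 45°C

45°C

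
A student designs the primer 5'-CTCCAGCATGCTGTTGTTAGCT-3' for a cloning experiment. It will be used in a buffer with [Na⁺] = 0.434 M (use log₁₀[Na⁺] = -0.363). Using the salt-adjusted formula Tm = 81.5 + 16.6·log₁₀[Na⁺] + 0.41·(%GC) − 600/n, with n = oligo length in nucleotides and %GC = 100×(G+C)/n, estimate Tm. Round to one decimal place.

Length n = 22. T=8, A=3, C=6, G=5
G+C = 11, so %GC = 11/22 × 100 = 50%
Salt term: 16.6 × (-0.363) = -6.026
GC term: 0.41 × 50 = 20.5; length term: −600/22 = −27.273
Tm = 81.5 + (-6.026) + 20.5 − 27.273 = 68.701 → 68.7°C

68.7°C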